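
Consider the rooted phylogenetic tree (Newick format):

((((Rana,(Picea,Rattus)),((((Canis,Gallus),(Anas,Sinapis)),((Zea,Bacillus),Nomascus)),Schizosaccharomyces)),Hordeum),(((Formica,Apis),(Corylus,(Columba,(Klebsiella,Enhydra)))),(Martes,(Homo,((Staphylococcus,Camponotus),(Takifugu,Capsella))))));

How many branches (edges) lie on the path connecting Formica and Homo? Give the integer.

The MRCA of Formica and Homo is the node subtending (((Formica,Apis),(Corylus,(Columba,(Klebsiella,Enhydra)))),(Martes,(Homo,((Staphylococcus,Camponotus),(Takifugu,Capsella))))).
From Formica up to that node: 3 branches. From Homo up to the same node: 3 branches. Total: 3 + 3 = 6.

6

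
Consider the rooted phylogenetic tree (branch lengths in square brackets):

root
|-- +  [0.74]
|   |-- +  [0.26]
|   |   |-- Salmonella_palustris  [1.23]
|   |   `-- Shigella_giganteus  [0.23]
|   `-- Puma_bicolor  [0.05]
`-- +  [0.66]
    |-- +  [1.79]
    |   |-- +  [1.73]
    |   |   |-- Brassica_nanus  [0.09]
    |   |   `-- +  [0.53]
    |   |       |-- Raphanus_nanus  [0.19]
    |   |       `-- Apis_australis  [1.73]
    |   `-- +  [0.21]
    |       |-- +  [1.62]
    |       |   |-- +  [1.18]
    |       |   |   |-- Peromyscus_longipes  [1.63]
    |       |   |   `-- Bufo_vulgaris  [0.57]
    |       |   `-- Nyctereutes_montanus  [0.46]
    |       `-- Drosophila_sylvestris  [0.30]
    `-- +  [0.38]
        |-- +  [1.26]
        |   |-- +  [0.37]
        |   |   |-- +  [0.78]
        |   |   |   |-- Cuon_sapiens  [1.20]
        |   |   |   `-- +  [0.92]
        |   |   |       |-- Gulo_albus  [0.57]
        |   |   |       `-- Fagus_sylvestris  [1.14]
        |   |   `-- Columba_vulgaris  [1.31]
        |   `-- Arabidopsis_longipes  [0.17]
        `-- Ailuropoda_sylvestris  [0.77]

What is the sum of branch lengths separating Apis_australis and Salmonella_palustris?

8.67

The path runs Apis_australis → … → MRCA → … → Salmonella_palustris; the MRCA is the root of the tree.
Branch lengths along that path: 1.73 + 0.53 + 1.73 + 1.79 + 0.66 + 0.74 + 0.26 + 1.23 = 8.67.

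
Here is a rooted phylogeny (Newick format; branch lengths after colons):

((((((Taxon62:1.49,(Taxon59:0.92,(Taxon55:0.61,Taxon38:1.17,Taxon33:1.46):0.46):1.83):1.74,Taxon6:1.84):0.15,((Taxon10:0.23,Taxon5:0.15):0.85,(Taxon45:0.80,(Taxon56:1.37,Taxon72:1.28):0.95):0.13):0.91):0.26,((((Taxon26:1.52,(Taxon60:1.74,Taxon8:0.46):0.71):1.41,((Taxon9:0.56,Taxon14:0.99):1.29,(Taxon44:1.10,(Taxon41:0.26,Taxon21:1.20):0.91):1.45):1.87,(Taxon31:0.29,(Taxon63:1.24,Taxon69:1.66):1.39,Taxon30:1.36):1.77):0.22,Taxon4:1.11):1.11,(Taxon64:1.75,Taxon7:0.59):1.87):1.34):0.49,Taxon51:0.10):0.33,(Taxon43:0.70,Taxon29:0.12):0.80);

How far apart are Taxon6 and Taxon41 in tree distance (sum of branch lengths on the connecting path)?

9.41

The path runs Taxon6 → … → MRCA → … → Taxon41; the MRCA is the node subtending ((((Taxon62,(Taxon59,(Taxon55,Taxon38,Taxon33))),Taxon6),((Taxon10,Taxon5),(Taxon45,(Taxon56,Taxon72)))),((((Taxon26,(Taxon60,Taxon8)),((Taxon9,Taxon14),(Taxon44,(Taxon41,Taxon21))),(Taxon31,(Taxon63,Taxon69),Taxon30)),Taxon4),(Taxon64,Taxon7))).
Branch lengths along that path: 1.84 + 0.15 + 0.26 + 1.34 + 1.11 + 0.22 + 1.87 + 1.45 + 0.91 + 0.26 = 9.41.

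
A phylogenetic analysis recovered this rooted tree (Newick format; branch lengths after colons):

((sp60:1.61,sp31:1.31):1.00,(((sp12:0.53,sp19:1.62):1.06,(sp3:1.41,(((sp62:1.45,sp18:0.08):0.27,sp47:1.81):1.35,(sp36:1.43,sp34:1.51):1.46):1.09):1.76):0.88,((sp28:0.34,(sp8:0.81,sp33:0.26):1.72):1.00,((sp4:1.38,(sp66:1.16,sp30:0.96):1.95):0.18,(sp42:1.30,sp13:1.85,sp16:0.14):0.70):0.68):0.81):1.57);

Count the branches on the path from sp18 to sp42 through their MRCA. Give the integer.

10

The MRCA of sp18 and sp42 is the node subtending (((sp12,sp19),(sp3,(((sp62,sp18),sp47),(sp36,sp34)))),((sp28,(sp8,sp33)),((sp4,(sp66,sp30)),(sp42,sp13,sp16)))).
From sp18 up to that node: 6 branches. From sp42 up to the same node: 4 branches. Total: 6 + 4 = 10.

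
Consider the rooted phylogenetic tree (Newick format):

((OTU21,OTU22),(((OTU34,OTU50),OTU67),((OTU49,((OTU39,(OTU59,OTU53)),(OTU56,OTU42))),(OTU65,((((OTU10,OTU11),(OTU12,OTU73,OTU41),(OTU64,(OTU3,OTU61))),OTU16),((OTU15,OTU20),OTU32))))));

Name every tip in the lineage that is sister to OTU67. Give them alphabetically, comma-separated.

OTU34, OTU50

OTU67 attaches to the tree at the node subtending ((OTU34,OTU50),OTU67).
The other lineage descending from that same node — the sister group — is (OTU34,OTU50); its 2 tips in alphabetical order are the answer.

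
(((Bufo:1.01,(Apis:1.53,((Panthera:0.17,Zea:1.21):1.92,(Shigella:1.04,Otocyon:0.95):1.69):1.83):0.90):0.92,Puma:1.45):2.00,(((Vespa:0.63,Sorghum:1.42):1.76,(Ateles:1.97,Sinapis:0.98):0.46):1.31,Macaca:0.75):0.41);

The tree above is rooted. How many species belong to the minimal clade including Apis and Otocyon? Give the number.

5

The MRCA of Apis and Otocyon is the node subtending (Apis,((Panthera,Zea),(Shigella,Otocyon))).
That clade contains 5 terminal taxa: Apis, Otocyon, Panthera, Shigella, Zea.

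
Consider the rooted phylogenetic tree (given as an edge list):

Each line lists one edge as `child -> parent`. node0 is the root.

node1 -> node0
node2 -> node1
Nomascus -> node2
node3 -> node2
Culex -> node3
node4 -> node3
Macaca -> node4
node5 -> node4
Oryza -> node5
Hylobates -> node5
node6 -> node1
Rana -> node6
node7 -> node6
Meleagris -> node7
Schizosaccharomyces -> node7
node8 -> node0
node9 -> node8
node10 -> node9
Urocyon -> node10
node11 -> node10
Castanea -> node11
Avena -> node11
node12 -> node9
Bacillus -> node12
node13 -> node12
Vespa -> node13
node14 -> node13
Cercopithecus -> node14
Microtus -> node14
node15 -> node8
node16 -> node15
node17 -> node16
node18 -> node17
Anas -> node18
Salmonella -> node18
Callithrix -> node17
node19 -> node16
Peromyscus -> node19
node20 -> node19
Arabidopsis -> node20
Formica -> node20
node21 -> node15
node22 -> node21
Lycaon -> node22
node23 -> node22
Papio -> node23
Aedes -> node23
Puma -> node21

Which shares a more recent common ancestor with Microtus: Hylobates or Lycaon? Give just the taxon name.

Lycaon

The MRCA of Microtus and Lycaon subtends (((Urocyon,(Castanea,Avena)),(Bacillus,(Vespa,(Cercopithecus,Microtus)))),((((Anas,Salmonella),Callithrix),(Peromyscus,(Arabidopsis,Formica))),((Lycaon,(Papio,Aedes)),Puma))) (17 taxa).
The MRCA of Microtus and Hylobates is the root, subtending the entire tree (25 taxa).
The first is nested inside the second, so Microtus shares a more recent common ancestor with Lycaon.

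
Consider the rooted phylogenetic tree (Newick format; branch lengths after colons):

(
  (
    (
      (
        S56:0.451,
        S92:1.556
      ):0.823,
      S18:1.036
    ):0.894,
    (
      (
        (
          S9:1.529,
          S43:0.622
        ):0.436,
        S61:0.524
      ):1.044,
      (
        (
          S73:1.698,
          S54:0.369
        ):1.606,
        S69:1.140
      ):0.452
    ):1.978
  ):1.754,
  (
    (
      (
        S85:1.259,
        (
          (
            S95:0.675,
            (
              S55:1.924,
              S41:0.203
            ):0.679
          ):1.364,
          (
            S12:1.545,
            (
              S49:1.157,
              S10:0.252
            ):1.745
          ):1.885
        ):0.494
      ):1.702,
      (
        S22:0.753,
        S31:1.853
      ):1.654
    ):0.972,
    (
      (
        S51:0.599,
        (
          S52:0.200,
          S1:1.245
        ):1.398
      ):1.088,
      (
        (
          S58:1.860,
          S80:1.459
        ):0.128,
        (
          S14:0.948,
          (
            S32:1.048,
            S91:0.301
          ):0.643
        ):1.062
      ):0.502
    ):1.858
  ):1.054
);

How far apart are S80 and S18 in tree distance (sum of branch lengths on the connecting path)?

8.685

The path runs S80 → … → MRCA → … → S18; the MRCA is the root of the tree.
Branch lengths along that path: 1.459 + 0.128 + 0.502 + 1.858 + 1.054 + 1.754 + 0.894 + 1.036 = 8.685.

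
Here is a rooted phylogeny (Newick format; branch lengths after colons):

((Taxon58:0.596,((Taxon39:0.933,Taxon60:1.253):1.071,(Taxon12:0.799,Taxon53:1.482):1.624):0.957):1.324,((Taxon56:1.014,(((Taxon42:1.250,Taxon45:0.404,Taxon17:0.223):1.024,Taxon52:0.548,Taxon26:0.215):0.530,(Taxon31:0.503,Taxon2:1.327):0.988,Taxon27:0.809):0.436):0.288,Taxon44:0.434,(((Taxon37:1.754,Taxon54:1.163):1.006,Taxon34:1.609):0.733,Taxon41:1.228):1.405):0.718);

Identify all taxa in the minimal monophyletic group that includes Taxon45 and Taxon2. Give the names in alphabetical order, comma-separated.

Taxon17, Taxon2, Taxon26, Taxon27, Taxon31, Taxon42, Taxon45, Taxon52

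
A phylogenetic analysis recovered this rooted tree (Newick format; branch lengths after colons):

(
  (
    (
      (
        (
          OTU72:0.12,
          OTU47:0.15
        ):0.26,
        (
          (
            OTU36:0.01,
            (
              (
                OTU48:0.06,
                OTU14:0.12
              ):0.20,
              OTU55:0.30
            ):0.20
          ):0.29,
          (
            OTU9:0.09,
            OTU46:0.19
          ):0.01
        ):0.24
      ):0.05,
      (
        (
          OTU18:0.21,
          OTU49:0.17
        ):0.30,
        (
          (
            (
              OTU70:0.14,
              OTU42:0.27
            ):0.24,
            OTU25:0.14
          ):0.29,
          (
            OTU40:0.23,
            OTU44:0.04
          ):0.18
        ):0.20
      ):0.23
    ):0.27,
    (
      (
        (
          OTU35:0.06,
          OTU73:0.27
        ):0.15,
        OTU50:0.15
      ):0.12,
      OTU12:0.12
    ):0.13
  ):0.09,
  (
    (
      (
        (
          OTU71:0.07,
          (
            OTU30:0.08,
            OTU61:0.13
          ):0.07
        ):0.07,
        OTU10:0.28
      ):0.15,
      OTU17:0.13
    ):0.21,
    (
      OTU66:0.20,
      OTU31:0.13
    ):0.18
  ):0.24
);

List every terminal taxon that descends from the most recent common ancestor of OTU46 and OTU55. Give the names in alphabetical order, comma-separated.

Tracing OTU46: it sits inside (OTU9,OTU46).
Tracing OTU55: it sits inside ((OTU48,OTU14),OTU55).
The smallest clade enclosing both is ((OTU36,((OTU48,OTU14),OTU55)),(OTU9,OTU46)); the answer is its 6 terminal taxa in alphabetical order.

OTU14, OTU36, OTU46, OTU48, OTU55, OTU9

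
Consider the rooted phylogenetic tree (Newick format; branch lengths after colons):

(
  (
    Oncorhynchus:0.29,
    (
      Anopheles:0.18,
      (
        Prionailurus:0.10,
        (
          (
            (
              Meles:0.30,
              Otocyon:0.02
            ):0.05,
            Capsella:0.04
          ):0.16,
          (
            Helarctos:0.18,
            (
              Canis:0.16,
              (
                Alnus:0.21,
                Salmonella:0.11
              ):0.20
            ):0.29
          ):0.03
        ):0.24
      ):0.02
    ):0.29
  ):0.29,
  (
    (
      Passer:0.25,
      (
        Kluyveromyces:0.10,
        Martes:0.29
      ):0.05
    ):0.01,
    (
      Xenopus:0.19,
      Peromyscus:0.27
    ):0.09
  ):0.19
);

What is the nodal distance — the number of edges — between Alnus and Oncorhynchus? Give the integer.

8

The MRCA of Alnus and Oncorhynchus is the node subtending (Oncorhynchus,(Anopheles,(Prionailurus,(((Meles,Otocyon),Capsella),(Helarctos,(Canis,(Alnus,Salmonella))))))).
From Alnus up to that node: 7 branches. From Oncorhynchus up to the same node: 1 branch. Total: 7 + 1 = 8.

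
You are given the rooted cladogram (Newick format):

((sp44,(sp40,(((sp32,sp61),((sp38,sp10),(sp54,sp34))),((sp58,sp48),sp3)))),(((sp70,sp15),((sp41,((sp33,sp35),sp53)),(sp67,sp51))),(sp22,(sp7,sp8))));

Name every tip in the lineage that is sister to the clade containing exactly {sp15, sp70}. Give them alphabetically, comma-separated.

sp33, sp35, sp41, sp51, sp53, sp67

The clade containing exactly {sp15, sp70} attaches to the tree at the node subtending ((sp70,sp15),((sp41,((sp33,sp35),sp53)),(sp67,sp51))).
The other lineage descending from that same node — the sister group — is ((sp41,((sp33,sp35),sp53)),(sp67,sp51)); its 6 tips in alphabetical order are the answer.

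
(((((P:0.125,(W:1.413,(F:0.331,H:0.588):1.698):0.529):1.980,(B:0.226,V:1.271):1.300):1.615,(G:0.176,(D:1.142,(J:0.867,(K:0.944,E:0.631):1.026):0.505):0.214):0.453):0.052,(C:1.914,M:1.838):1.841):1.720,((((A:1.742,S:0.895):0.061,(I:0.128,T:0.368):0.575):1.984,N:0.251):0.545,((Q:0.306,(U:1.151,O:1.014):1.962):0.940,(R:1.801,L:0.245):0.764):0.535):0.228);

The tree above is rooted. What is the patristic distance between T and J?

7.511

The path runs T → … → MRCA → … → J; the MRCA is the root of the tree.
Branch lengths along that path: 0.368 + 0.575 + 1.984 + 0.545 + 0.228 + 1.720 + 0.052 + 0.453 + 0.214 + 0.505 + 0.867 = 7.511.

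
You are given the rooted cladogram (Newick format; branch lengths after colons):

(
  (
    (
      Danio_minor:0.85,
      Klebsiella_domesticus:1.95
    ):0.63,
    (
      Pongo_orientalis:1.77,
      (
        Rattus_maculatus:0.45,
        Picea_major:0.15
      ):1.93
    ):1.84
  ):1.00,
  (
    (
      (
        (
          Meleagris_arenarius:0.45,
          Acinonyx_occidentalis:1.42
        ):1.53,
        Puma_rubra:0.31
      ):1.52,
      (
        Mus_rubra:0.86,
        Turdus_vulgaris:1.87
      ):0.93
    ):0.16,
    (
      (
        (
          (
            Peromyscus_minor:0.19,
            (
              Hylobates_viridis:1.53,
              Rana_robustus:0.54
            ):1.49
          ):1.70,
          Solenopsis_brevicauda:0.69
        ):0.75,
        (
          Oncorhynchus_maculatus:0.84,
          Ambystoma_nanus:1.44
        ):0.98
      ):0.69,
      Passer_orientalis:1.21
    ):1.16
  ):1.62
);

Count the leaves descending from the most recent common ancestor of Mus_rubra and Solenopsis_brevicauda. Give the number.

12

The MRCA of Mus_rubra and Solenopsis_brevicauda is the node subtending ((((Meleagris_arenarius,Acinonyx_occidentalis),Puma_rubra),(Mus_rubra,Turdus_vulgaris)),((((Peromyscus_minor,(Hylobates_viridis,Rana_robustus)),Solenopsis_brevicauda),(Oncorhynchus_maculatus,Ambystoma_nanus)),Passer_orientalis)).
That clade contains 12 terminal taxa: Acinonyx_occidentalis, Ambystoma_nanus, Hylobates_viridis, Meleagris_arenarius, Mus_rubra, Oncorhynchus_maculatus, Passer_orientalis, Peromyscus_minor, Puma_rubra, Rana_robustus, Solenopsis_brevicauda, Turdus_vulgaris.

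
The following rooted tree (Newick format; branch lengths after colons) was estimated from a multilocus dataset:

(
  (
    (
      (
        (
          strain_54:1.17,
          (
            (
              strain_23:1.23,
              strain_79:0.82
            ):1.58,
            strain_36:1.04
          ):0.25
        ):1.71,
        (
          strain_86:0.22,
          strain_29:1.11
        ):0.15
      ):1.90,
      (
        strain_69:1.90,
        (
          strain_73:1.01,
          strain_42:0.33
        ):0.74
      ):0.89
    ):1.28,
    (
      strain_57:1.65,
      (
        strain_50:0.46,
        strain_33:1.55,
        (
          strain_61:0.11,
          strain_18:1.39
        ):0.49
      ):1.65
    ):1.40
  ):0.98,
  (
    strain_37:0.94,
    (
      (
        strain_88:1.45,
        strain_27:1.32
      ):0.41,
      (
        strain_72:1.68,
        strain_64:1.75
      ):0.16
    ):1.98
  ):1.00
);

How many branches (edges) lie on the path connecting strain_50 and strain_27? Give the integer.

8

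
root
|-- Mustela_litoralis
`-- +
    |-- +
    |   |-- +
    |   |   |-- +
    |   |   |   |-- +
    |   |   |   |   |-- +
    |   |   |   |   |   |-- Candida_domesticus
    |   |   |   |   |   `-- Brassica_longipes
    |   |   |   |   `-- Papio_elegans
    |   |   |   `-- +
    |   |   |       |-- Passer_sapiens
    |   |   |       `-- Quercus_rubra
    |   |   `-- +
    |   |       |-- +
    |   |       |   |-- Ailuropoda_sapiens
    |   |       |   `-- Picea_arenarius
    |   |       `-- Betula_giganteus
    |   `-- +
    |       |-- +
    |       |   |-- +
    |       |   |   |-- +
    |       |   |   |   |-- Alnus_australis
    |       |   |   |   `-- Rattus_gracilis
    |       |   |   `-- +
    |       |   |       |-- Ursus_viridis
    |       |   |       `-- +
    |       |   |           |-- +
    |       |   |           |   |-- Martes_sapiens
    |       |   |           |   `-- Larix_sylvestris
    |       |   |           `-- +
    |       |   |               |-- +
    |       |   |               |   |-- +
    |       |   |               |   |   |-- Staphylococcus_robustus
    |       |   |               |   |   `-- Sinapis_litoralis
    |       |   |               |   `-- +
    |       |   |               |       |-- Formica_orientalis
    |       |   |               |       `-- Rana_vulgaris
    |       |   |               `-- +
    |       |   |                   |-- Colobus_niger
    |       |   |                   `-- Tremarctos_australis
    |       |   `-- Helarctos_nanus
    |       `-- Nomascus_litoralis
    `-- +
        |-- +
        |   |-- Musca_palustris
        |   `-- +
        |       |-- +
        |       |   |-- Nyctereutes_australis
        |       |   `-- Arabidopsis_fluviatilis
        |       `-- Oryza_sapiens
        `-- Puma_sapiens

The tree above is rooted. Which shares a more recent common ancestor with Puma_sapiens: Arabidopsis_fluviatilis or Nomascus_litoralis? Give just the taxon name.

Arabidopsis_fluviatilis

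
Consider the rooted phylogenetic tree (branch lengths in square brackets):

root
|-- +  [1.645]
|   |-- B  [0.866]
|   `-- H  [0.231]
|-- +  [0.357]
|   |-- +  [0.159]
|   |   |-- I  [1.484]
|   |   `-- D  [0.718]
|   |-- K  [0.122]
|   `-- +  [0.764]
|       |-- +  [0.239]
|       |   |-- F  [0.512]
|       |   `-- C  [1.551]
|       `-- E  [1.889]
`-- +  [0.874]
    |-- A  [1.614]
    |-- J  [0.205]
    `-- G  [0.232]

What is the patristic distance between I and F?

3.158

The path runs I → … → MRCA → … → F; the MRCA is the node subtending ((I,D),K,((F,C),E)).
Branch lengths along that path: 1.484 + 0.159 + 0.764 + 0.239 + 0.512 = 3.158.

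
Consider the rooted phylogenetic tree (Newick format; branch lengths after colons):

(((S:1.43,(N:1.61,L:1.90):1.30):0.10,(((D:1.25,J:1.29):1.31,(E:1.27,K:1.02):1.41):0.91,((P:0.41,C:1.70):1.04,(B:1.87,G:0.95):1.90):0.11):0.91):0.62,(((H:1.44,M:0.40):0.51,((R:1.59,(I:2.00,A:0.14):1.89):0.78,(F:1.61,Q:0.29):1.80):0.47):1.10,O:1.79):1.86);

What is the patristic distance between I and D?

The path runs I → … → MRCA → … → D; the MRCA is the root of the tree.
Branch lengths along that path: 2.00 + 1.89 + 0.78 + 0.47 + 1.10 + 1.86 + 0.62 + 0.91 + 0.91 + 1.31 + 1.25 = 13.10.

13.10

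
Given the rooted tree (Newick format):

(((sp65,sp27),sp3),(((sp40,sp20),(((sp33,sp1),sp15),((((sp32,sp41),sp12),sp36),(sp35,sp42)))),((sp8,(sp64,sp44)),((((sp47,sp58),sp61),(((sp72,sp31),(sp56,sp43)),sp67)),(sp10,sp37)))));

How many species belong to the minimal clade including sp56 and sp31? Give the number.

4

The MRCA of sp56 and sp31 is the node subtending ((sp72,sp31),(sp56,sp43)).
That clade contains 4 terminal taxa: sp31, sp43, sp56, sp72.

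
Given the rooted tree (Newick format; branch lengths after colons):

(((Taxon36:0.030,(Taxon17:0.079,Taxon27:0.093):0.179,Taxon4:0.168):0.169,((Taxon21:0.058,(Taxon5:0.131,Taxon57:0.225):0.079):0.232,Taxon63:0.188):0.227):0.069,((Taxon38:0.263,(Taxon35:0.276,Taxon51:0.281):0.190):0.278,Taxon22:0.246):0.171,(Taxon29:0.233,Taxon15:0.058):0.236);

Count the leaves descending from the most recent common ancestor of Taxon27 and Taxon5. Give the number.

The MRCA of Taxon27 and Taxon5 is the node subtending ((Taxon36,(Taxon17,Taxon27),Taxon4),((Taxon21,(Taxon5,Taxon57)),Taxon63)).
That clade contains 8 terminal taxa: Taxon17, Taxon21, Taxon27, Taxon36, Taxon4, Taxon5, Taxon57, Taxon63.

8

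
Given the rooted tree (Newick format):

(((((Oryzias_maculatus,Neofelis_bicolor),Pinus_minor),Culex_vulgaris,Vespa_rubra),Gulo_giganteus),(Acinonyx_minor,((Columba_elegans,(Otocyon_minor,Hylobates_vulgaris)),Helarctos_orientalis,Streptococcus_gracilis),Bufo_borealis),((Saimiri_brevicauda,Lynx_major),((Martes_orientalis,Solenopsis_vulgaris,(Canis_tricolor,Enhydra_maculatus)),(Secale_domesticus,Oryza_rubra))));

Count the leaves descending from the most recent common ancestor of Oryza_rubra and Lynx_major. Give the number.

8

The MRCA of Oryza_rubra and Lynx_major is the node subtending ((Saimiri_brevicauda,Lynx_major),((Martes_orientalis,Solenopsis_vulgaris,(Canis_tricolor,Enhydra_maculatus)),(Secale_domesticus,Oryza_rubra))).
That clade contains 8 terminal taxa: Canis_tricolor, Enhydra_maculatus, Lynx_major, Martes_orientalis, Oryza_rubra, Saimiri_brevicauda, Secale_domesticus, Solenopsis_vulgaris.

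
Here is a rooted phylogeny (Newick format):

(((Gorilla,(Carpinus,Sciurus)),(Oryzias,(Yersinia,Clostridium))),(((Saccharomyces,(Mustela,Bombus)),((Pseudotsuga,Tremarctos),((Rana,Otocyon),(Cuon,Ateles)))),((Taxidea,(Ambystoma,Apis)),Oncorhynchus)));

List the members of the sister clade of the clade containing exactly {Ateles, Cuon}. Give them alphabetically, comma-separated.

Otocyon, Rana

The clade containing exactly {Ateles, Cuon} attaches to the tree at the node subtending ((Rana,Otocyon),(Cuon,Ateles)).
The other lineage descending from that same node — the sister group — is (Rana,Otocyon); its 2 tips in alphabetical order are the answer.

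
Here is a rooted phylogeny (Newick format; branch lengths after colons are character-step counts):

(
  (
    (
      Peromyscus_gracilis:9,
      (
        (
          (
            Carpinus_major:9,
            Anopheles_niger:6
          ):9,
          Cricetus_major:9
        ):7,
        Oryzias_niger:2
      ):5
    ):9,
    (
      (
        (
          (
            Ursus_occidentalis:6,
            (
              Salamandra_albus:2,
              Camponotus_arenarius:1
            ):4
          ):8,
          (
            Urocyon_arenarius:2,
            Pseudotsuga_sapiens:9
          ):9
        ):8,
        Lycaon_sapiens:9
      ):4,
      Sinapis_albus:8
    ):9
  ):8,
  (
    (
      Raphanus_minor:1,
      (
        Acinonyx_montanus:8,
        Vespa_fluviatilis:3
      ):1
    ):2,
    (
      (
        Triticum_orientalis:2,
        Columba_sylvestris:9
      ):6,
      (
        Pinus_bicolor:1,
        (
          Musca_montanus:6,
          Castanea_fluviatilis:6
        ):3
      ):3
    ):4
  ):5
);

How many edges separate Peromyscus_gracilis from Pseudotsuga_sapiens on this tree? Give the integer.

7

The MRCA of Peromyscus_gracilis and Pseudotsuga_sapiens is the node subtending ((Peromyscus_gracilis,(((Carpinus_major,Anopheles_niger),Cricetus_major),Oryzias_niger)),((((Ursus_occidentalis,(Salamandra_albus,Camponotus_arenarius)),(Urocyon_arenarius,Pseudotsuga_sapiens)),Lycaon_sapiens),Sinapis_albus)).
From Peromyscus_gracilis up to that node: 2 branches. From Pseudotsuga_sapiens up to the same node: 5 branches. Total: 2 + 5 = 7.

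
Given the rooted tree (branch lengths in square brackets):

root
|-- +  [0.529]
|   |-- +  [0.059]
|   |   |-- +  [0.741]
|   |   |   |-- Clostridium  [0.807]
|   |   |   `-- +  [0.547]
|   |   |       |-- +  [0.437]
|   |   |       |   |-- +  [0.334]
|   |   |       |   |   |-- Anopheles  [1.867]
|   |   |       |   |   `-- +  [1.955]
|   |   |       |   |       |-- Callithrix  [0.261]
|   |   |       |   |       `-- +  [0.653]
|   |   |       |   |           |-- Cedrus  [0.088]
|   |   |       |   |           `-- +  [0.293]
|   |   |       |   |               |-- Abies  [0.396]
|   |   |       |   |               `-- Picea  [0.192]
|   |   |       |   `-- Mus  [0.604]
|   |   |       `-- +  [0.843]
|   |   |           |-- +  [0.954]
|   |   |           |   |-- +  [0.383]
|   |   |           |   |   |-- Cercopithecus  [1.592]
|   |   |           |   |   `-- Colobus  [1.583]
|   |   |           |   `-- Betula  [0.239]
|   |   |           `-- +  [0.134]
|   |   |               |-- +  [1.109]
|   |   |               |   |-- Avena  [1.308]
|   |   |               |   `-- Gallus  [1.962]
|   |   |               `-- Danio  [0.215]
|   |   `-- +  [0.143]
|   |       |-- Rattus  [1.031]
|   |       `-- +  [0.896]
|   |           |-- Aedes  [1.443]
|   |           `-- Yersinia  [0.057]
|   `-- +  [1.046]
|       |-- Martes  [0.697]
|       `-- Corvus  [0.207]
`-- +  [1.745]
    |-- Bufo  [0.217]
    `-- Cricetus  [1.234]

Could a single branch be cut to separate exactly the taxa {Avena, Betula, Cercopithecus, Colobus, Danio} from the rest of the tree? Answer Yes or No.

No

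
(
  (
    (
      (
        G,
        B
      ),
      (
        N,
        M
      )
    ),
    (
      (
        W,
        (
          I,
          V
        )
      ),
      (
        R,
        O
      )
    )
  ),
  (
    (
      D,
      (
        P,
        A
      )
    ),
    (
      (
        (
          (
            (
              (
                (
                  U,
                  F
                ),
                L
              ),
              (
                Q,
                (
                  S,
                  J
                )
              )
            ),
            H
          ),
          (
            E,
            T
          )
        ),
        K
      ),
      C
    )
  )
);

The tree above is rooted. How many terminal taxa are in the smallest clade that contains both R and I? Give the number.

The MRCA of R and I is the node subtending ((W,(I,V)),(R,O)).
That clade contains 5 terminal taxa: I, O, R, V, W.

5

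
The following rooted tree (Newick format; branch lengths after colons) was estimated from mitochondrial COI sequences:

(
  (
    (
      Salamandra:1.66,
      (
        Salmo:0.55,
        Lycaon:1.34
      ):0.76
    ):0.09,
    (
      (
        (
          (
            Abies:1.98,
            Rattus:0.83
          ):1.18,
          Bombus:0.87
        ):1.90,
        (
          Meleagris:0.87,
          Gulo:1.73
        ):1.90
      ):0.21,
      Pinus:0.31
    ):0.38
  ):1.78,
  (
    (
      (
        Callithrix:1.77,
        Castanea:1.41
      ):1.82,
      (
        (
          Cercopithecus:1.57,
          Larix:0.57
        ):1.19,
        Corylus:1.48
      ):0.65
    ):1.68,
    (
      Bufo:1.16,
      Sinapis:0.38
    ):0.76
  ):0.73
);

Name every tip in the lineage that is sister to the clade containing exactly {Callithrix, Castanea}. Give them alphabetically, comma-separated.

The clade containing exactly {Callithrix, Castanea} attaches to the tree at the node subtending ((Callithrix,Castanea),((Cercopithecus,Larix),Corylus)).
The other lineage descending from that same node — the sister group — is ((Cercopithecus,Larix),Corylus); its 3 tips in alphabetical order are the answer.

Cercopithecus, Corylus, Larix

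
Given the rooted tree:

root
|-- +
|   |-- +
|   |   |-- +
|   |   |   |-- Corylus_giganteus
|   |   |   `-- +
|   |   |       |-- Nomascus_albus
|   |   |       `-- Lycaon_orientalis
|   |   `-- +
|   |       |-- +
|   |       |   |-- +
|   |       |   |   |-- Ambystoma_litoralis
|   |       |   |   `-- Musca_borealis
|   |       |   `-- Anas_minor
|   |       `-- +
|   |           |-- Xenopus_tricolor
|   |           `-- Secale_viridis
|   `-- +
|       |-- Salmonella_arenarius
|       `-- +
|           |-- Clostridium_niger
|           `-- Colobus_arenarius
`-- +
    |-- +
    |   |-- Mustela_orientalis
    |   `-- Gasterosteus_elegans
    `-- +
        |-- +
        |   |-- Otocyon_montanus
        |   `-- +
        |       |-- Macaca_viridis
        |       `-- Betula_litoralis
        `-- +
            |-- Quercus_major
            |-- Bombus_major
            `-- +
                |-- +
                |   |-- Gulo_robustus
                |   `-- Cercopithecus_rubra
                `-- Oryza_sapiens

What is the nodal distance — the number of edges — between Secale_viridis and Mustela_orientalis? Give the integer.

The MRCA of Secale_viridis and Mustela_orientalis is the root of the tree.
From Secale_viridis up to that node: 5 branches. From Mustela_orientalis up to the same node: 3 branches. Total: 5 + 3 = 8.

8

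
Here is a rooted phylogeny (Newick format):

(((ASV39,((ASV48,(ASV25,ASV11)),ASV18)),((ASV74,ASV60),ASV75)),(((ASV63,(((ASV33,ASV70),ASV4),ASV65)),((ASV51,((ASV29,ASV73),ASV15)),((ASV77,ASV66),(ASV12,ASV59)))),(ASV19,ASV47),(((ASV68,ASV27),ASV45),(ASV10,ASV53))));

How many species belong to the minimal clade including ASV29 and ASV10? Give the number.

20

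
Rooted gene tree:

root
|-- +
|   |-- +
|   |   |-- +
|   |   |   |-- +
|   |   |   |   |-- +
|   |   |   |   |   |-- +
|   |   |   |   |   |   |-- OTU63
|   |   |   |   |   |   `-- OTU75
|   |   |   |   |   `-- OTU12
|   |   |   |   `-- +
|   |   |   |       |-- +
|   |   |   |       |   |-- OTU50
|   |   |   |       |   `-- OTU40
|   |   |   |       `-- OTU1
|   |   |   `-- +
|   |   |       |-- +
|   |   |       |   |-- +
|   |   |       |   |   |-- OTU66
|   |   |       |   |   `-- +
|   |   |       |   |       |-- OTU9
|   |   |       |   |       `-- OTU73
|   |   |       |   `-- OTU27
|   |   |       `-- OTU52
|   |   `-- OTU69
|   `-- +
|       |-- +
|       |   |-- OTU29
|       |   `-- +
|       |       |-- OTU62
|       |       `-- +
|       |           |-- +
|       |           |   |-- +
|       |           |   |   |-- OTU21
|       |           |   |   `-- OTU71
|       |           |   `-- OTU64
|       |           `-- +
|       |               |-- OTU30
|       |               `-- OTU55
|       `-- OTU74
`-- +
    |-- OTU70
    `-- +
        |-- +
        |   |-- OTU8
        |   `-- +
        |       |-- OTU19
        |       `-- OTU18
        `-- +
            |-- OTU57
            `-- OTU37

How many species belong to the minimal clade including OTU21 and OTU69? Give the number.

20

The MRCA of OTU21 and OTU69 is the node subtending ((((((OTU63,OTU75),OTU12),((OTU50,OTU40),OTU1)),(((OTU66,(OTU9,OTU73)),OTU27),OTU52)),OTU69),((OTU29,(OTU62,(((OTU21,OTU71),OTU64),(OTU30,OTU55)))),OTU74)).
That clade contains 20 terminal taxa: OTU1, OTU12, OTU21, OTU27, OTU29, OTU30, OTU40, OTU50, OTU52, OTU55, OTU62, OTU63, OTU64, OTU66, OTU69, OTU71, OTU73, OTU74, OTU75, OTU9.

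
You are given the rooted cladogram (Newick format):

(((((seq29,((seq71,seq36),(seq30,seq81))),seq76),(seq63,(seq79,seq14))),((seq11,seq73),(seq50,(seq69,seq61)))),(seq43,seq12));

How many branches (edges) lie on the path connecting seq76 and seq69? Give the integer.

7

The MRCA of seq76 and seq69 is the node subtending ((((seq29,((seq71,seq36),(seq30,seq81))),seq76),(seq63,(seq79,seq14))),((seq11,seq73),(seq50,(seq69,seq61)))).
From seq76 up to that node: 3 branches. From seq69 up to the same node: 4 branches. Total: 3 + 4 = 7.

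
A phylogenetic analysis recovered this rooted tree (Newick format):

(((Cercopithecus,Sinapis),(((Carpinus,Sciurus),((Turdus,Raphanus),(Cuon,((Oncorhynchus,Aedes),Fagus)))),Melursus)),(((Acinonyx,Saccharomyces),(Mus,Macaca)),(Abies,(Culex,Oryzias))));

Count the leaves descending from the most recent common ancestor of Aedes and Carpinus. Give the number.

8

The MRCA of Aedes and Carpinus is the node subtending ((Carpinus,Sciurus),((Turdus,Raphanus),(Cuon,((Oncorhynchus,Aedes),Fagus)))).
That clade contains 8 terminal taxa: Aedes, Carpinus, Cuon, Fagus, Oncorhynchus, Raphanus, Sciurus, Turdus.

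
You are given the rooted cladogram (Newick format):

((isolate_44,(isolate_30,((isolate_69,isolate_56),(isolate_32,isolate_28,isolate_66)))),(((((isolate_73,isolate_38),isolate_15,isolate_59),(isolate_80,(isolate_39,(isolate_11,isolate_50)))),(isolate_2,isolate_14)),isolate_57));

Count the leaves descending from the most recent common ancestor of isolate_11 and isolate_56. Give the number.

18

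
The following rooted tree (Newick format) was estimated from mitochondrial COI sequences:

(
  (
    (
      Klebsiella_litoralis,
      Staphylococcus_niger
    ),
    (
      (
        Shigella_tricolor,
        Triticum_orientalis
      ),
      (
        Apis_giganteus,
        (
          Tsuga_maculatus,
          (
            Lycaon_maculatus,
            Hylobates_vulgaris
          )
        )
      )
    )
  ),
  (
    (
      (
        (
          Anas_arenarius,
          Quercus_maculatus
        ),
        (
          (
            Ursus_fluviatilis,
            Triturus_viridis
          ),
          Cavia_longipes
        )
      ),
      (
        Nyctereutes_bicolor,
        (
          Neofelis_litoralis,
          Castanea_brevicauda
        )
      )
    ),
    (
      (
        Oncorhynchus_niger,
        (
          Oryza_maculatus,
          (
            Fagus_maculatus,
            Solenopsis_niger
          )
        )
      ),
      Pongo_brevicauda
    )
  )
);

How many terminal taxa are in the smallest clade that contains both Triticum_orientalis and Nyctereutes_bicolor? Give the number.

21

The MRCA of Triticum_orientalis and Nyctereutes_bicolor is the root, so the clade is the entire tree.
That clade contains 21 terminal taxa: Anas_arenarius, Apis_giganteus, Castanea_brevicauda, Cavia_longipes, Fagus_maculatus, Hylobates_vulgaris, Klebsiella_litoralis, Lycaon_maculatus, Neofelis_litoralis, Nyctereutes_bicolor, Oncorhynchus_niger, Oryza_maculatus, Pongo_brevicauda, Quercus_maculatus, Shigella_tricolor, Solenopsis_niger, Staphylococcus_niger, Triticum_orientalis, Triturus_viridis, Tsuga_maculatus, Ursus_fluviatilis.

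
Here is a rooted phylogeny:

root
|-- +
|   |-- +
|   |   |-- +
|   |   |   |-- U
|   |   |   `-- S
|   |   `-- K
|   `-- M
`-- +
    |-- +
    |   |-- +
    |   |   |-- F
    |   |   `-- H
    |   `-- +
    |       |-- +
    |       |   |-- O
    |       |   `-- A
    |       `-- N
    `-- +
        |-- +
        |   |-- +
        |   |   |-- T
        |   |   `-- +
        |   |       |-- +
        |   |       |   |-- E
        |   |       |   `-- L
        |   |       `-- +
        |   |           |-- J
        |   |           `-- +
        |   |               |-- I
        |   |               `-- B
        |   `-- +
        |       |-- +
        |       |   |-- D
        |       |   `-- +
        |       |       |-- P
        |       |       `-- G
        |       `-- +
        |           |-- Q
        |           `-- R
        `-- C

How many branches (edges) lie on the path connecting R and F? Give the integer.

The MRCA of R and F is the node subtending (((F,H),((O,A),N)),(((T,((E,L),(J,(I,B)))),((D,(P,G)),(Q,R))),C)).
From R up to that node: 5 branches. From F up to the same node: 3 branches. Total: 5 + 3 = 8.

8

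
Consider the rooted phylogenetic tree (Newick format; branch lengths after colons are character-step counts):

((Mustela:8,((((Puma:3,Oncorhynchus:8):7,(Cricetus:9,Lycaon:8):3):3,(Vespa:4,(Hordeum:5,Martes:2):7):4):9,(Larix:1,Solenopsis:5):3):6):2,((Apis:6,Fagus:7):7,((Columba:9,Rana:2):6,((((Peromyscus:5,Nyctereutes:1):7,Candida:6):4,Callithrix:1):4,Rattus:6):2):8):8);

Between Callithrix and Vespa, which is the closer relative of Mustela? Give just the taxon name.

Vespa

The MRCA of Mustela and Vespa subtends (Mustela,((((Puma,Oncorhynchus),(Cricetus,Lycaon)),(Vespa,(Hordeum,Martes))),(Larix,Solenopsis))) (10 taxa).
The MRCA of Mustela and Callithrix is the root, subtending the entire tree (19 taxa).
The first is nested inside the second, so Mustela shares a more recent common ancestor with Vespa.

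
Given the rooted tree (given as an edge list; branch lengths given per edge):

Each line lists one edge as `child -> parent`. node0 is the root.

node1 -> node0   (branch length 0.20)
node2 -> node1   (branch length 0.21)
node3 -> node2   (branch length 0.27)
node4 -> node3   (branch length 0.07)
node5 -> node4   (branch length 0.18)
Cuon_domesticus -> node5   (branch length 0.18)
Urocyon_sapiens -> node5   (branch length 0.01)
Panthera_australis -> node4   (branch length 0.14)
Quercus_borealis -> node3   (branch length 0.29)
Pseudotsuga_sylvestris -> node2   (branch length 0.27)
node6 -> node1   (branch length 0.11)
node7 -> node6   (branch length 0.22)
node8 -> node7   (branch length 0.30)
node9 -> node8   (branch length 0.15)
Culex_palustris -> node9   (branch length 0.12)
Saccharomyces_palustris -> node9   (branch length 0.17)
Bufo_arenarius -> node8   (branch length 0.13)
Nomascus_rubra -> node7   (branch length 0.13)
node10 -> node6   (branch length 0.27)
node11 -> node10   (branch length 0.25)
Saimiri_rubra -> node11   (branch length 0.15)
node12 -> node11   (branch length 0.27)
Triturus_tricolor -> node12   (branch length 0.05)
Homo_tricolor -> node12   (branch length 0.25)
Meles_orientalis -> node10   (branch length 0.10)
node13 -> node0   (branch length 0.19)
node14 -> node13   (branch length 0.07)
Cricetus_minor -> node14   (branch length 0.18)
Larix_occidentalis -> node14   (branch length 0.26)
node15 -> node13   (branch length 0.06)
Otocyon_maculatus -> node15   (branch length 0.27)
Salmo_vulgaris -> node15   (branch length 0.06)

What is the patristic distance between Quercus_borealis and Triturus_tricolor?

The path runs Quercus_borealis → … → MRCA → … → Triturus_tricolor; the MRCA is the node subtending (((((Cuon_domesticus,Urocyon_sapiens),Panthera_australis),Quercus_borealis),Pseudotsuga_sylvestris),((((Culex_palustris,Saccharomyces_palustris),Bufo_arenarius),Nomascus_rubra),((Saimiri_rubra,(Triturus_tricolor,Homo_tricolor)),Meles_orientalis))).
Branch lengths along that path: 0.29 + 0.27 + 0.21 + 0.11 + 0.27 + 0.25 + 0.27 + 0.05 = 1.72.

1.72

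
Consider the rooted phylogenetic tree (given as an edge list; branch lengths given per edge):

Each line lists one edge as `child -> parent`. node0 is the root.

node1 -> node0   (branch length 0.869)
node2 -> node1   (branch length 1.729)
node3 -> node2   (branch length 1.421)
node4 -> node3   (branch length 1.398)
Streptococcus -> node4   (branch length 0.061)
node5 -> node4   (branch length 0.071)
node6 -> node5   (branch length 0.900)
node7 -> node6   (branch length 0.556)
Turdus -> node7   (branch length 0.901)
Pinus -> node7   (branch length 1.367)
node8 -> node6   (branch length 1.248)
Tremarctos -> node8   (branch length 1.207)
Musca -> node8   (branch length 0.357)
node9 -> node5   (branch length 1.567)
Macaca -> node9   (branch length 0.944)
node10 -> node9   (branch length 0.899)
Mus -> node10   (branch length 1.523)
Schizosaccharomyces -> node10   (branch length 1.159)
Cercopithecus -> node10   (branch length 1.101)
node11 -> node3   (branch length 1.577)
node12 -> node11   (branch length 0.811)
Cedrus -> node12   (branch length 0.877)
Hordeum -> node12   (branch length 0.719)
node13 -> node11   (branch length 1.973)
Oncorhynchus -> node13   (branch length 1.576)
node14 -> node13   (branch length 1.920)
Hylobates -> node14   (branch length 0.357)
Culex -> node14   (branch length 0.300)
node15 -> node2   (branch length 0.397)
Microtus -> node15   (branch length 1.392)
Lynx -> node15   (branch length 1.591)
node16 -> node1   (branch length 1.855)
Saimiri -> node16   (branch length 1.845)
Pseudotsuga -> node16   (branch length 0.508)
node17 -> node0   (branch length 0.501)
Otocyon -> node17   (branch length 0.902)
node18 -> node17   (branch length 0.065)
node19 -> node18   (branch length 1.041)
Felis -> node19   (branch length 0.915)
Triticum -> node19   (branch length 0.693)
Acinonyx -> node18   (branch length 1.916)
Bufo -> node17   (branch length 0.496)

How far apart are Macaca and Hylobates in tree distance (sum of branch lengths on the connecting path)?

The path runs Macaca → … → MRCA → … → Hylobates; the MRCA is the node subtending ((Streptococcus,(((Turdus,Pinus),(Tremarctos,Musca)),(Macaca,(Mus,Schizosaccharomyces,Cercopithecus)))),((Cedrus,Hordeum),(Oncorhynchus,(Hylobates,Culex)))).
Branch lengths along that path: 0.944 + 1.567 + 0.071 + 1.398 + 1.577 + 1.973 + 1.920 + 0.357 = 9.807.

9.807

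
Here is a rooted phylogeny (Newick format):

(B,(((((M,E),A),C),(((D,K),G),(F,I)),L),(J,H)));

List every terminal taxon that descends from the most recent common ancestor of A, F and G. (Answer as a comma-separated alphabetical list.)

A, C, D, E, F, G, I, K, L, M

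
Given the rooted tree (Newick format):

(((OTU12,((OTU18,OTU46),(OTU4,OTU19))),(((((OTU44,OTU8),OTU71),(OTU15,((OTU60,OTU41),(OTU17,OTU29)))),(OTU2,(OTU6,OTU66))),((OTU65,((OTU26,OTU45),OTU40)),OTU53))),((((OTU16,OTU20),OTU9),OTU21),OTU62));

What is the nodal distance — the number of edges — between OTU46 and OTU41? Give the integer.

The MRCA of OTU46 and OTU41 is the node subtending ((OTU12,((OTU18,OTU46),(OTU4,OTU19))),(((((OTU44,OTU8),OTU71),(OTU15,((OTU60,OTU41),(OTU17,OTU29)))),(OTU2,(OTU6,OTU66))),((OTU65,((OTU26,OTU45),OTU40)),OTU53))).
From OTU46 up to that node: 4 branches. From OTU41 up to the same node: 7 branches. Total: 4 + 7 = 11.

11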